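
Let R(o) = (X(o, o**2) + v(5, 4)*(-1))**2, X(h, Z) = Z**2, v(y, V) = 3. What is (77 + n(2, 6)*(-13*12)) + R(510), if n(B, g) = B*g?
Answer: 4576794456634187938214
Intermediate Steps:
R(o) = (-3 + o**4)**2 (R(o) = ((o**2)**2 + 3*(-1))**2 = (o**4 - 3)**2 = (-3 + o**4)**2)
(77 + n(2, 6)*(-13*12)) + R(510) = (77 + (2*6)*(-13*12)) + (-3 + 510**4)**2 = (77 + 12*(-156)) + (-3 + 67652010000)**2 = (77 - 1872) + 67652009997**2 = -1795 + 4576794456634187940009 = 4576794456634187938214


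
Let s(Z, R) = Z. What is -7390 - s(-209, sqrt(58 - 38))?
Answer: -7181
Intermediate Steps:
-7390 - s(-209, sqrt(58 - 38)) = -7390 - 1*(-209) = -7390 + 209 = -7181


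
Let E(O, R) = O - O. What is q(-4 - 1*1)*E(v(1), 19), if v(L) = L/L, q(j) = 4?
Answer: 0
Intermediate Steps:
v(L) = 1
E(O, R) = 0
q(-4 - 1*1)*E(v(1), 19) = 4*0 = 0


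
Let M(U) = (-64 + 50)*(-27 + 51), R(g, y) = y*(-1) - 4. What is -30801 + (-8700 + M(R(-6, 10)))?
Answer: -39837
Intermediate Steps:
R(g, y) = -4 - y (R(g, y) = -y - 4 = -4 - y)
M(U) = -336 (M(U) = -14*24 = -336)
-30801 + (-8700 + M(R(-6, 10))) = -30801 + (-8700 - 336) = -30801 - 9036 = -39837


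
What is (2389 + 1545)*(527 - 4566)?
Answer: -15889426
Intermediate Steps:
(2389 + 1545)*(527 - 4566) = 3934*(-4039) = -15889426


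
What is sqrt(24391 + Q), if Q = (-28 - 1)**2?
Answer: 4*sqrt(1577) ≈ 158.85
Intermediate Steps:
Q = 841 (Q = (-29)**2 = 841)
sqrt(24391 + Q) = sqrt(24391 + 841) = sqrt(25232) = 4*sqrt(1577)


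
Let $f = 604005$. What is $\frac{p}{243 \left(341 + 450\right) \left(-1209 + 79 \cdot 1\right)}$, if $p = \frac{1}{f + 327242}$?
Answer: $- \frac{1}{202267490960430} \approx -4.9439 \cdot 10^{-15}$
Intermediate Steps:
$p = \frac{1}{931247}$ ($p = \frac{1}{604005 + 327242} = \frac{1}{931247} \approx 1.0738 \cdot 10^{-6}$)
$\frac{p}{243 \left(341 + 450\right) \left(-1209 + 79 \cdot 1\right)} = \frac{1}{931247 \cdot 243 \left(341 + 450\right) \left(-1209 + 79 \cdot 1\right)} = \frac{1}{931247 \cdot 243 \cdot 791 \left(-1209 + 79\right)} = \frac{1}{931247 \cdot 243 \cdot 791 \left(-1130\right)} = \frac{1}{931247 \cdot 243 \left(-893830\right)} = \frac{1}{931247 \left(-217200690\right)} = \frac{1}{931247} \left(- \frac{1}{217200690}\right) = - \frac{1}{202267490960430}$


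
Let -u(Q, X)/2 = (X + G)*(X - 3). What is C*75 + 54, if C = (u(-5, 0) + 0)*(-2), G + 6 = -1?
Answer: 6354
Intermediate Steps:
G = -7 (G = -6 - 1 = -7)
u(Q, X) = -2*(-7 + X)*(-3 + X) (u(Q, X) = -2*(X - 7)*(X - 3) = -2*(-7 + X)*(-3 + X))
C = 84 (C = ((-42 - 2*0**2 + 20*0) + 0)*(-2) = ((-42 - 2*0 + 0) + 0)*(-2) = ((-42 + 0 + 0) + 0)*(-2) = (-42 + 0)*(-2) = -42*(-2) = 84)
C*75 + 54 = 84*75 + 54 = 6300 + 54 = 6354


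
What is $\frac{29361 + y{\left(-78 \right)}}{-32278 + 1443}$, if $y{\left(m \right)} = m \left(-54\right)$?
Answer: $- \frac{33573}{30835} \approx -1.0888$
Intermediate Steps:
$y{\left(m \right)} = - 54 m$
$\frac{29361 + y{\left(-78 \right)}}{-32278 + 1443} = \frac{29361 - -4212}{-32278 + 1443} = \frac{29361 + 4212}{-30835} = 33573 \left(- \frac{1}{30835}\right) = - \frac{33573}{30835}$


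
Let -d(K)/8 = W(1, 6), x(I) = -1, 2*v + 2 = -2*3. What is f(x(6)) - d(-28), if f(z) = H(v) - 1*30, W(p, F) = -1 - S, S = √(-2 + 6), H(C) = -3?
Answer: -57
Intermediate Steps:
v = -4 (v = -1 + (-2*3)/2 = -1 + (½)*(-6) = -1 - 3 = -4)
S = 2 (S = √4 = 2)
W(p, F) = -3 (W(p, F) = -1 - 1*2 = -1 - 2 = -3)
d(K) = 24 (d(K) = -8*(-3) = 24)
f(z) = -33 (f(z) = -3 - 1*30 = -3 - 30 = -33)
f(x(6)) - d(-28) = -33 - 1*24 = -33 - 24 = -57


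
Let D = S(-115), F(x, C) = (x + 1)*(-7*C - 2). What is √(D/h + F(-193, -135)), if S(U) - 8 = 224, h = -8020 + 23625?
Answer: 2*I*√11022508450510/15605 ≈ 425.51*I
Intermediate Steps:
h = 15605
S(U) = 232 (S(U) = 8 + 224 = 232)
F(x, C) = (1 + x)*(-2 - 7*C)
D = 232
√(D/h + F(-193, -135)) = √(232/15605 + (-2 - 7*(-135) - 2*(-193) - 7*(-135)*(-193))) = √(232*(1/15605) + (-2 + 945 + 386 - 182385)) = √(232/15605 - 181056) = √(-2825378648/15605) = 2*I*√11022508450510/15605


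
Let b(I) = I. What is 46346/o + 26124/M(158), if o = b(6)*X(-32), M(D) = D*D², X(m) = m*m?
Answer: 11435224363/1514615808 ≈ 7.5499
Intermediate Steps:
X(m) = m²
M(D) = D³
o = 6144 (o = 6*(-32)² = 6*1024 = 6144)
46346/o + 26124/M(158) = 46346/6144 + 26124/(158³) = 46346*(1/6144) + 26124/3944312 = 23173/3072 + 26124*(1/3944312) = 23173/3072 + 6531/986078 = 11435224363/1514615808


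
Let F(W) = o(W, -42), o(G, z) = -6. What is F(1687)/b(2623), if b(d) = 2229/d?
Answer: -5246/743 ≈ -7.0606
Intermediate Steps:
F(W) = -6
F(1687)/b(2623) = -6/(2229/2623) = -6/(2229*(1/2623)) = -6/2229/2623 = -6*2623/2229 = -5246/743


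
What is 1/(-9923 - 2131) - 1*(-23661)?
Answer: 285209693/12054 ≈ 23661.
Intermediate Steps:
1/(-9923 - 2131) - 1*(-23661) = 1/(-12054) + 23661 = -1/12054 + 23661 = 285209693/12054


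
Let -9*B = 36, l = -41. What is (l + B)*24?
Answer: -1080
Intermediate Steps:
B = -4 (B = -⅑*36 = -4)
(l + B)*24 = (-41 - 4)*24 = -45*24 = -1080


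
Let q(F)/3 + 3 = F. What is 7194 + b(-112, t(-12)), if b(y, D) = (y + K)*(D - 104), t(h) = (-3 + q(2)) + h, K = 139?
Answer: 3900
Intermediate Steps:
q(F) = -9 + 3*F
t(h) = -6 + h (t(h) = (-3 + (-9 + 3*2)) + h = (-3 + (-9 + 6)) + h = (-3 - 3) + h = -6 + h)
b(y, D) = (-104 + D)*(139 + y) (b(y, D) = (y + 139)*(D - 104) = (139 + y)*(-104 + D) = (-104 + D)*(139 + y))
7194 + b(-112, t(-12)) = 7194 + (-14456 - 104*(-112) + 139*(-6 - 12) + (-6 - 12)*(-112)) = 7194 + (-14456 + 11648 + 139*(-18) - 18*(-112)) = 7194 + (-14456 + 11648 - 2502 + 2016) = 7194 - 3294 = 3900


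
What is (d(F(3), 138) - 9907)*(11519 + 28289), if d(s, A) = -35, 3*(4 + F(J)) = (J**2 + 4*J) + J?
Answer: -395771136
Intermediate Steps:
F(J) = -4 + J**2/3 + 5*J/3 (F(J) = -4 + ((J**2 + 4*J) + J)/3 = -4 + (J**2 + 5*J)/3 = -4 + (J**2/3 + 5*J/3) = -4 + J**2/3 + 5*J/3)
(d(F(3), 138) - 9907)*(11519 + 28289) = (-35 - 9907)*(11519 + 28289) = -9942*39808 = -395771136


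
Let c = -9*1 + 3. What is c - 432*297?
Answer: -128310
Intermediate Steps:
c = -6 (c = -9 + 3 = -6)
c - 432*297 = -6 - 432*297 = -6 - 128304 = -128310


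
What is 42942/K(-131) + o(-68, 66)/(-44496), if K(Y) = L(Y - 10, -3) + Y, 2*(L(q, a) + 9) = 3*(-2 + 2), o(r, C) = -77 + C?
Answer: -477686423/1557360 ≈ -306.73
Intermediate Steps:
L(q, a) = -9 (L(q, a) = -9 + (3*(-2 + 2))/2 = -9 + (3*0)/2 = -9 + (½)*0 = -9 + 0 = -9)
K(Y) = -9 + Y
42942/K(-131) + o(-68, 66)/(-44496) = 42942/(-9 - 131) + (-77 + 66)/(-44496) = 42942/(-140) - 11*(-1/44496) = 42942*(-1/140) + 11/44496 = -21471/70 + 11/44496 = -477686423/1557360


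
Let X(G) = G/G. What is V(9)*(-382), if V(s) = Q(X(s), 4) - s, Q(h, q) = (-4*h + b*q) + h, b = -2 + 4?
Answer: 1528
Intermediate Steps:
b = 2
X(G) = 1
Q(h, q) = -3*h + 2*q (Q(h, q) = (-4*h + 2*q) + h = -3*h + 2*q)
V(s) = 5 - s (V(s) = (-3*1 + 2*4) - s = (-3 + 8) - s = 5 - s)
V(9)*(-382) = (5 - 1*9)*(-382) = (5 - 9)*(-382) = -4*(-382) = 1528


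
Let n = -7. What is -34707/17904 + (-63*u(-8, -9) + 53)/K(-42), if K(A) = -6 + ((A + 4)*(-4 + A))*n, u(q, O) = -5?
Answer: -71911961/36530128 ≈ -1.9686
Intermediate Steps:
K(A) = -6 - 7*(-4 + A)*(4 + A) (K(A) = -6 + ((A + 4)*(-4 + A))*(-7) = -6 + ((4 + A)*(-4 + A))*(-7) = -6 + ((-4 + A)*(4 + A))*(-7) = -6 - 7*(-4 + A)*(4 + A))
-34707/17904 + (-63*u(-8, -9) + 53)/K(-42) = -34707/17904 + (-63*(-5) + 53)/(106 - 7*(-42)²) = -34707*1/17904 + (315 + 53)/(106 - 7*1764) = -11569/5968 + 368/(106 - 12348) = -11569/5968 + 368/(-12242) = -11569/5968 + 368*(-1/12242) = -11569/5968 - 184/6121 = -71911961/36530128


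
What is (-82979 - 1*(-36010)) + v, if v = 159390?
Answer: 112421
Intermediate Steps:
(-82979 - 1*(-36010)) + v = (-82979 - 1*(-36010)) + 159390 = (-82979 + 36010) + 159390 = -46969 + 159390 = 112421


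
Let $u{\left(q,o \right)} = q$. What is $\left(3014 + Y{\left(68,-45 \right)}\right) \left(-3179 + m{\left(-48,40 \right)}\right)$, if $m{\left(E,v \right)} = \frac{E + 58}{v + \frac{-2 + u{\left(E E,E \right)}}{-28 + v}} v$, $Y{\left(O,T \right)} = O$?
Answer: $- \frac{13621173298}{1391} \approx -9.7924 \cdot 10^{6}$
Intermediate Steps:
$m{\left(E,v \right)} = \frac{v \left(58 + E\right)}{v + \frac{-2 + E^{2}}{-28 + v}}$ ($m{\left(E,v \right)} = \frac{E + 58}{v + \frac{-2 + E E}{-28 + v}} v = \frac{58 + E}{v + \frac{-2 + E^{2}}{-28 + v}} v = \frac{v \left(58 + E\right)}{v + \frac{-2 + E^{2}}{-28 + v}}$)
$\left(3014 + Y{\left(68,-45 \right)}\right) \left(-3179 + m{\left(-48,40 \right)}\right) = \left(3014 + 68\right) \left(-3179 + \frac{40 \left(-1624 - -1344 + 58 \cdot 40 - 1920\right)}{-2 + \left(-48\right)^{2} + 40^{2} - 1120}\right) = 3082 \left(-3179 + \frac{40 \left(-1624 + 1344 + 2320 - 1920\right)}{-2 + 2304 + 1600 - 1120}\right) = 3082 \left(-3179 + 40 \cdot \frac{1}{2782} \cdot 120\right) = 3082 \left(-3179 + \frac{2400}{1391}\right) = 3082 \left(- \frac{4419589}{1391}\right) = - \frac{13621173298}{1391}$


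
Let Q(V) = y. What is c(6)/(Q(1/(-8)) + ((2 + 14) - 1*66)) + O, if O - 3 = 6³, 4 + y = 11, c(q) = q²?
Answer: 9381/43 ≈ 218.16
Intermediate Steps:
y = 7 (y = -4 + 11 = 7)
Q(V) = 7
O = 219 (O = 3 + 6³ = 3 + 216 = 219)
c(6)/(Q(1/(-8)) + ((2 + 14) - 1*66)) + O = 6²/(7 + ((2 + 14) - 1*66)) + 219 = 36/(7 + (16 - 66)) + 219 = 36/(7 - 50) + 219 = 36/(-43) + 219 = -1/43*36 + 219 = -36/43 + 219 = 9381/43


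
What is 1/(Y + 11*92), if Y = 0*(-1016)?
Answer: 1/1012 ≈ 0.00098814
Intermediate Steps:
Y = 0
1/(Y + 11*92) = 1/(0 + 11*92) = 1/(0 + 1012) = 1/1012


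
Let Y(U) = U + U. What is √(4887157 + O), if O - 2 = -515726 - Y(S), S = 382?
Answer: √4370669 ≈ 2090.6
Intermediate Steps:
Y(U) = 2*U
O = -516488 (O = 2 + (-515726 - 2*382) = 2 + (-515726 - 1*764) = 2 + (-515726 - 764) = 2 - 516490 = -516488)
√(4887157 + O) = √(4887157 - 516488) = √4370669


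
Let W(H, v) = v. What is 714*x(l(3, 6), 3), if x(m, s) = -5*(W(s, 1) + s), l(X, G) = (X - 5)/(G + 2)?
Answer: -14280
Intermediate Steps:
l(X, G) = (-5 + X)/(2 + G)
x(m, s) = -5 - 5*s (x(m, s) = -5*(1 + s) = -5 - 5*s)
714*x(l(3, 6), 3) = 714*(-5 - 5*3) = 714*(-5 - 15) = 714*(-20) = -14280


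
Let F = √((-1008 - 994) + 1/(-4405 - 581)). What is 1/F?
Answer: -3*I*√5530013042/9981973 ≈ -0.02235*I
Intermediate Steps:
F = I*√5530013042/1662 (F = √(-2002 + 1/(-4986)) = √(-2002 - 1/4986) = √(-9981973/4986) = I*√5530013042/1662 ≈ 44.744*I)
1/F = 1/(I*√5530013042/1662) = -3*I*√5530013042/9981973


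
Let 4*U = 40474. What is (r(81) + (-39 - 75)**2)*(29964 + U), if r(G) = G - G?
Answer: 520912170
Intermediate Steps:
U = 20237/2 (U = (1/4)*40474 = 20237/2 ≈ 10119.)
r(G) = 0
(r(81) + (-39 - 75)**2)*(29964 + U) = (0 + (-39 - 75)**2)*(29964 + 20237/2) = (0 + (-114)**2)*(80165/2) = (0 + 12996)*(80165/2) = 12996*(80165/2) = 520912170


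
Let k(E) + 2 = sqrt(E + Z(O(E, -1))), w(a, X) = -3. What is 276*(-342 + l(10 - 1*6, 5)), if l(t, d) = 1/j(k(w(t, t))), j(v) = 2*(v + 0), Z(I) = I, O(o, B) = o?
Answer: -472098/5 - 69*I*sqrt(6)/5 ≈ -94420.0 - 33.803*I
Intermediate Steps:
k(E) = -2 + sqrt(2)*sqrt(E) (k(E) = -2 + sqrt(E + E) = -2 + sqrt(2*E) = -2 + sqrt(2)*sqrt(E))
j(v) = 2*v
l(t, d) = 1/(-4 + 2*I*sqrt(6)) (l(t, d) = 1/(2*(-2 + sqrt(2)*sqrt(-3))) = 1/(2*(-2 + sqrt(2)*(I*sqrt(3)))) = 1/(2*(-2 + I*sqrt(6))) = 1/(-4 + 2*I*sqrt(6)))
276*(-342 + l(10 - 1*6, 5)) = 276*(-342 + (-1/10 - I*sqrt(6)/20)) = 276*(-3421/10 - I*sqrt(6)/20) = -472098/5 - 69*I*sqrt(6)/5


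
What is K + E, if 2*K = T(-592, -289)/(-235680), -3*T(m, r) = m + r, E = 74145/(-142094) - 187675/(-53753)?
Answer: 16033699261712129/5400356518025280 ≈ 2.9690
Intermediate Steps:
E = 22681975265/7637978782 (E = 74145*(-1/142094) - 187675*(-1/53753) = -74145/142094 + 187675/53753 = 22681975265/7637978782 ≈ 2.9696)
T(m, r) = -m/3 - r/3 (T(m, r) = -(m + r)/3 = -m/3 - r/3)
K = -881/1414080 (K = ((-⅓*(-592) - ⅓*(-289))/(-235680))/2 = ((592/3 + 289/3)*(-1/235680))/2 = ((881/3)*(-1/235680))/2 = (½)*(-881/707040) = -881/1414080 ≈ -0.00062302)
K + E = -881/1414080 + 22681975265/7637978782 = 16033699261712129/5400356518025280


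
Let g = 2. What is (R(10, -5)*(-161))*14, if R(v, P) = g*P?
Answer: 22540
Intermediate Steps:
R(v, P) = 2*P
(R(10, -5)*(-161))*14 = ((2*(-5))*(-161))*14 = -10*(-161)*14 = 1610*14 = 22540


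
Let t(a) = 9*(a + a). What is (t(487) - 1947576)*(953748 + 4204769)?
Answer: -10001384344770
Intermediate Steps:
t(a) = 18*a (t(a) = 9*(2*a) = 18*a)
(t(487) - 1947576)*(953748 + 4204769) = (18*487 - 1947576)*(953748 + 4204769) = (8766 - 1947576)*5158517 = -1938810*5158517 = -10001384344770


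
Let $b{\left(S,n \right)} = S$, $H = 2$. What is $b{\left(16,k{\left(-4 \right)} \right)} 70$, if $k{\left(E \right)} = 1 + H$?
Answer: $1120$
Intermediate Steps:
$k{\left(E \right)} = 3$ ($k{\left(E \right)} = 1 + 2 = 3$)
$b{\left(16,k{\left(-4 \right)} \right)} 70 = 16 \cdot 70 = 1120$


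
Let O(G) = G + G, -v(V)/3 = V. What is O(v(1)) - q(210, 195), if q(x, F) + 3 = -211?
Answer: 208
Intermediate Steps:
q(x, F) = -214 (q(x, F) = -3 - 211 = -214)
v(V) = -3*V
O(G) = 2*G
O(v(1)) - q(210, 195) = 2*(-3*1) - 1*(-214) = 2*(-3) + 214 = -6 + 214 = 208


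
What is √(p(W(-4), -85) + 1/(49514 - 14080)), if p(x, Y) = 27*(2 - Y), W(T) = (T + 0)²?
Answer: √2949330103678/35434 ≈ 48.466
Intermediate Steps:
W(T) = T²
p(x, Y) = 54 - 27*Y
√(p(W(-4), -85) + 1/(49514 - 14080)) = √((54 - 27*(-85)) + 1/(49514 - 14080)) = √((54 + 2295) + 1/35434) = √(2349 + 1/35434) = √(83234467/35434) = √2949330103678/35434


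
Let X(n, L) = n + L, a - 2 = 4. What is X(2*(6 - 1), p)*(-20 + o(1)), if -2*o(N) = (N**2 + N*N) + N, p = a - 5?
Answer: -473/2 ≈ -236.50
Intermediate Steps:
a = 6 (a = 2 + 4 = 6)
p = 1 (p = 6 - 5 = 1)
X(n, L) = L + n
o(N) = -N**2 - N/2 (o(N) = -((N**2 + N*N) + N)/2 = -((N**2 + N**2) + N)/2 = -(2*N**2 + N)/2 = -(N + 2*N**2)/2 = -N**2 - N/2)
X(2*(6 - 1), p)*(-20 + o(1)) = (1 + 2*(6 - 1))*(-20 - 1*1*(1/2 + 1)) = (1 + 2*5)*(-20 - 1*1*3/2) = (1 + 10)*(-20 - 3/2) = 11*(-43/2) = -473/2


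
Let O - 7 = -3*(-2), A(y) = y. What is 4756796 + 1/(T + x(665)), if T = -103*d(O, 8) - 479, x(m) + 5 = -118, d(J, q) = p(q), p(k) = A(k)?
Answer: 6783191095/1426 ≈ 4.7568e+6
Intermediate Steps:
O = 13 (O = 7 - 3*(-2) = 7 + 6 = 13)
p(k) = k
d(J, q) = q
x(m) = -123 (x(m) = -5 - 118 = -123)
T = -1303 (T = -103*8 - 479 = -824 - 479 = -1303)
4756796 + 1/(T + x(665)) = 4756796 + 1/(-1303 - 123) = 4756796 + 1/(-1426) = 4756796 - 1/1426 = 6783191095/1426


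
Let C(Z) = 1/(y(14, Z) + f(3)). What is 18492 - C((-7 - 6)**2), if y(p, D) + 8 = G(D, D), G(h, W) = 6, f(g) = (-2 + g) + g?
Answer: 36983/2 ≈ 18492.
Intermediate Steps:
f(g) = -2 + 2*g
y(p, D) = -2 (y(p, D) = -8 + 6 = -2)
C(Z) = 1/2 (C(Z) = 1/(-2 + (-2 + 2*3)) = 1/(-2 + (-2 + 6)) = 1/(-2 + 4) = 1/2)
18492 - C((-7 - 6)**2) = 18492 - 1*1/2 = 18492 - 1/2 = 36983/2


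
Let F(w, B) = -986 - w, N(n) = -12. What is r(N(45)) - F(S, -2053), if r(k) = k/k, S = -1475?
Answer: -488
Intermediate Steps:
r(k) = 1
r(N(45)) - F(S, -2053) = 1 - (-986 - 1*(-1475)) = 1 - (-986 + 1475) = 1 - 1*489 = 1 - 489 = -488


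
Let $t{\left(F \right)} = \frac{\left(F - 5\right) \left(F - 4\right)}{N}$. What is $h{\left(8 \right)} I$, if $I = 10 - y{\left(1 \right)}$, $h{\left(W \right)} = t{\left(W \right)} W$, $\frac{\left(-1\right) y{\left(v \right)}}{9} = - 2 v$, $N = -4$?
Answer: $192$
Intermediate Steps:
$y{\left(v \right)} = 18 v$ ($y{\left(v \right)} = - 9 \left(- 2 v\right) = 18 v$)
$t{\left(F \right)} = - \frac{\left(-5 + F\right) \left(-4 + F\right)}{4}$ ($t{\left(F \right)} = \frac{\left(F - 5\right) \left(F - 4\right)}{-4} = \left(-5 + F\right) \left(-4 + F\right) \left(- \frac{1}{4}\right) = - \frac{\left(-5 + F\right) \left(-4 + F\right)}{4}$)
$h{\left(W \right)} = W \left(-5 - \frac{W^{2}}{4} + \frac{9 W}{4}\right)$ ($h{\left(W \right)} = \left(-5 - \frac{W^{2}}{4} + \frac{9 W}{4}\right) W = W \left(-5 - \frac{W^{2}}{4} + \frac{9 W}{4}\right)$)
$I = -8$ ($I = 10 - 18 \cdot 1 = 10 - 18 = -8$)
$h{\left(8 \right)} I = \frac{1}{4} \cdot 8 \left(-20 - 8^{2} + 9 \cdot 8\right) \left(-8\right) = \frac{1}{4} \cdot 8 \left(-20 - 64 + 72\right) \left(-8\right) = \frac{1}{4} \cdot 8 \left(-12\right) \left(-8\right) = \left(-24\right) \left(-8\right) = 192$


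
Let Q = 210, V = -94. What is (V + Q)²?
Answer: 13456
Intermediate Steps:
(V + Q)² = (-94 + 210)² = 116² = 13456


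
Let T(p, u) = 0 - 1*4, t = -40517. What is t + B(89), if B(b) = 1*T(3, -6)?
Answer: -40521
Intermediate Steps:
T(p, u) = -4 (T(p, u) = 0 - 4 = -4)
B(b) = -4 (B(b) = 1*(-4) = -4)
t + B(89) = -40517 - 4 = -40521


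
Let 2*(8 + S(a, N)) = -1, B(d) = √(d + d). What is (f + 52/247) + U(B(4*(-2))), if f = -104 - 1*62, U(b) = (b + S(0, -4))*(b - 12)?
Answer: -1516/19 - 82*I ≈ -79.789 - 82.0*I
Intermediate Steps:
B(d) = √2*√d (B(d) = √(2*d) = √2*√d)
S(a, N) = -17/2 (S(a, N) = -8 + (½)*(-1) = -8 - ½ = -17/2)
U(b) = (-12 + b)*(-17/2 + b) (U(b) = (b - 17/2)*(b - 12) = (-17/2 + b)*(-12 + b) = (-12 + b)*(-17/2 + b))
f = -166 (f = -104 - 62 = -166)
(f + 52/247) + U(B(4*(-2))) = (-166 + 52/247) + (102 + (√2*√(4*(-2)))² - 41*√2*√(4*(-2))/2) = (-166 + 52*(1/247)) + (102 + (√2*√(-8))² - 41*√2*√(-8)/2) = (-166 + 4/19) + (102 + (√2*(2*I*√2))² - 41*√2*2*I*√2/2) = -3150/19 + (102 + (4*I)² - 82*I) = -3150/19 + (102 - 16 - 82*I) = -3150/19 + (86 - 82*I) = -1516/19 - 82*I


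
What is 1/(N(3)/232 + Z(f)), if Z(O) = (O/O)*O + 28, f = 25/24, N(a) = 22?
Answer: 696/20279 ≈ 0.034321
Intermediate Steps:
f = 25/24 (f = 25*(1/24) = 25/24 ≈ 1.0417)
Z(O) = 28 + O (Z(O) = 1*O + 28 = O + 28 = 28 + O)
1/(N(3)/232 + Z(f)) = 1/(22/232 + (28 + 25/24)) = 1/(22*(1/232) + 697/24) = 1/(11/116 + 697/24) = 1/(20279/696) = 696/20279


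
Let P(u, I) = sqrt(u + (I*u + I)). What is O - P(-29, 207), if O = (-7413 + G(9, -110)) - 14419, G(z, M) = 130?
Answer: -21702 - 5*I*sqrt(233) ≈ -21702.0 - 76.322*I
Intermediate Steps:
P(u, I) = sqrt(I + u + I*u) (P(u, I) = sqrt(u + (I + I*u)) = sqrt(I + u + I*u))
O = -21702 (O = (-7413 + 130) - 14419 = -7283 - 14419 = -21702)
O - P(-29, 207) = -21702 - sqrt(207 - 29 + 207*(-29)) = -21702 - sqrt(207 - 29 - 6003) = -21702 - sqrt(-5825) = -21702 - 5*I*sqrt(233)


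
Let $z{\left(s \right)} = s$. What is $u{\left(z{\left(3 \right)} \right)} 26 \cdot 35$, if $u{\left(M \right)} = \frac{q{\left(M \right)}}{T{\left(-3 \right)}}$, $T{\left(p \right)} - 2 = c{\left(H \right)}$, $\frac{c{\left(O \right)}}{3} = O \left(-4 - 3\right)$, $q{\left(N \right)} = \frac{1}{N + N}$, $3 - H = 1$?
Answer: $- \frac{91}{24} \approx -3.7917$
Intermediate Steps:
$H = 2$ ($H = 3 - 1 = 2$)
$q{\left(N \right)} = \frac{1}{2 N}$
$c{\left(O \right)} = - 21 O$ ($c{\left(O \right)} = 3 O \left(-4 - 3\right) = 3 O \left(-7\right) = 3 \left(- 7 O\right) = - 21 O$)
$T{\left(p \right)} = -40$ ($T{\left(p \right)} = 2 - 42 = -40$)
$u{\left(M \right)} = - \frac{1}{80 M}$ ($u{\left(M \right)} = \frac{\frac{1}{2} \frac{1}{M}}{-40} = \frac{1}{2 M} \left(- \frac{1}{40}\right) = - \frac{1}{80 M}$)
$u{\left(z{\left(3 \right)} \right)} 26 \cdot 35 = - \frac{1}{80 \cdot 3} \cdot 26 \cdot 35 = \left(- \frac{1}{80}\right) \frac{1}{3} \cdot 26 \cdot 35 = \left(- \frac{1}{240}\right) 26 \cdot 35 = \left(- \frac{13}{120}\right) 35 = - \frac{91}{24}$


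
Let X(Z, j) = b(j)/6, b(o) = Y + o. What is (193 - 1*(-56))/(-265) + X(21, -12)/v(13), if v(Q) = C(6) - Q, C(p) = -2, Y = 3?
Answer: -89/106 ≈ -0.83962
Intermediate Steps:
b(o) = 3 + o
v(Q) = -2 - Q
X(Z, j) = 1/2 + j/6 (X(Z, j) = (3 + j)/6 = 1/2 + j/6)
(193 - 1*(-56))/(-265) + X(21, -12)/v(13) = (193 - 1*(-56))/(-265) + (1/2 + (1/6)*(-12))/(-2 - 1*13) = (193 + 56)*(-1/265) + (1/2 - 2)/(-2 - 13) = 249*(-1/265) - 3/2/(-15) = -249/265 - 3/2*(-1/15) = -249/265 + 1/10 = -89/106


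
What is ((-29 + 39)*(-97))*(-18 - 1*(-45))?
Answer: -26190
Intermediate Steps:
((-29 + 39)*(-97))*(-18 - 1*(-45)) = (10*(-97))*(-18 + 45) = -970*27 = -26190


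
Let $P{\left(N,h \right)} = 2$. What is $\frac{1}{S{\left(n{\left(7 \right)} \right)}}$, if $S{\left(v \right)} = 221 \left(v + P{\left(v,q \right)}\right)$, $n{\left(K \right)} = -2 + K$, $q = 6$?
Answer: $\frac{1}{1547} \approx 0.00064641$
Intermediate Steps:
$S{\left(v \right)} = 442 + 221 v$ ($S{\left(v \right)} = 221 \left(v + 2\right) = 221 \left(2 + v\right) = 442 + 221 v$)
$\frac{1}{S{\left(n{\left(7 \right)} \right)}} = \frac{1}{442 + 221 \left(-2 + 7\right)} = \frac{1}{442 + 221 \cdot 5} = \frac{1}{442 + 1105} = \frac{1}{1547}$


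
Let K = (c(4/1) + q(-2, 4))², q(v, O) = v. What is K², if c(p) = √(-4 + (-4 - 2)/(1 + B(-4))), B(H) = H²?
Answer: (34 - I*√1258)⁴/83521 ≈ -69.522 + 5.8909*I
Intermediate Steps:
c(p) = I*√1258/17 (c(p) = √(-4 + (-4 - 2)/(1 + (-4)²)) = √(-4 - 6/(1 + 16)) = √(-4 - 6/17) = √(-74/17) = I*√1258/17)
K = (-2 + I*√1258/17)² (K = (I*√1258/17 - 2)² = (-2 + I*√1258/17)² ≈ -0.35294 - 8.3455*I)
K² = ((34 - I*√1258)²/289)² = (34 - I*√1258)⁴/83521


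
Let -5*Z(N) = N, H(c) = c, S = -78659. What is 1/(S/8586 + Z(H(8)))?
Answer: -42930/461983 ≈ -0.092926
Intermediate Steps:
Z(N) = -N/5
1/(S/8586 + Z(H(8))) = 1/(-78659/8586 - ⅕*8) = 1/(-78659*1/8586 - 8/5) = 1/(-78659/8586 - 8/5) = 1/(-461983/42930) = -42930/461983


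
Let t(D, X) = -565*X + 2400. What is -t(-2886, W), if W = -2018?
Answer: -1142570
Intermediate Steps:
t(D, X) = 2400 - 565*X
-t(-2886, W) = -(2400 - 565*(-2018)) = -(2400 + 1140170) = -1*1142570 = -1142570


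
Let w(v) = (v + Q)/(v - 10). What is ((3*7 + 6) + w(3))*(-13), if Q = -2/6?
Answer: -7267/21 ≈ -346.05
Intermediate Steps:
Q = -1/3 (Q = -2*1/6 = -1/3 ≈ -0.33333)
w(v) = (-1/3 + v)/(-10 + v) (w(v) = (v - 1/3)/(v - 10) = (-1/3 + v)/(-10 + v))
((3*7 + 6) + w(3))*(-13) = ((3*7 + 6) + (-1/3 + 3)/(-10 + 3))*(-13) = ((21 + 6) + (8/3)/(-7))*(-13) = (27 - 1/7*8/3)*(-13) = (27 - 8/21)*(-13) = (559/21)*(-13) = -7267/21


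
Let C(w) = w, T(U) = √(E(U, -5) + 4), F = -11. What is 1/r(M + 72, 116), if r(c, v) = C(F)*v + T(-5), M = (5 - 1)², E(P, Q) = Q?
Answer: -1276/1628177 - I/1628177 ≈ -0.0007837 - 6.1418e-7*I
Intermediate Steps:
T(U) = I (T(U) = √(-5 + 4) = √(-1) = I)
M = 16 (M = 4² = 16)
r(c, v) = I - 11*v (r(c, v) = -11*v + I = I - 11*v)
1/r(M + 72, 116) = 1/(I - 11*116) = 1/(I - 1276) = 1/(-1276 + I) = (-1276 - I)/1628177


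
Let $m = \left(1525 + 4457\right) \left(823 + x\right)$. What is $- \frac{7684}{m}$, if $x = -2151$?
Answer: $\frac{1921}{1986024} \approx 0.00096726$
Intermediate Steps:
$m = -7944096$ ($m = \left(1525 + 4457\right) \left(823 - 2151\right) = 5982 \left(-1328\right) = -7944096$)
$- \frac{7684}{m} = - \frac{7684}{-7944096} = \left(-7684\right) \left(- \frac{1}{7944096}\right) = \frac{1921}{1986024}$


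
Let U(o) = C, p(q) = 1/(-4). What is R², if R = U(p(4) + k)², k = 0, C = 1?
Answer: 1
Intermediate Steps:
p(q) = -¼
U(o) = 1
R = 1 (R = 1² = 1)
R² = 1² = 1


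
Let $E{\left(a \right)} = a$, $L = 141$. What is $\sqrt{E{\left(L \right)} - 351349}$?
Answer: $2 i \sqrt{87802} \approx 592.63 i$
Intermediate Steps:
$\sqrt{E{\left(L \right)} - 351349} = \sqrt{141 - 351349} = \sqrt{-351208} = 2 i \sqrt{87802}$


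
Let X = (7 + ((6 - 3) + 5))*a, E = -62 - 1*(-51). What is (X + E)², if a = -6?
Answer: 10201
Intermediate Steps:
E = -11 (E = -62 + 51 = -11)
X = -90 (X = (7 + ((6 - 3) + 5))*(-6) = (7 + (3 + 5))*(-6) = (7 + 8)*(-6) = 15*(-6) = -90)
(X + E)² = (-90 - 11)² = (-101)² = 10201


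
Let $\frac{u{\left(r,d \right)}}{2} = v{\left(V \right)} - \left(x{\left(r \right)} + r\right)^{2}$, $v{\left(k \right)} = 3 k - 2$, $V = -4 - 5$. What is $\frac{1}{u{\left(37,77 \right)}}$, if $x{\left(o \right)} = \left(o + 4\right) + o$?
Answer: $- \frac{1}{26508} \approx -3.7724 \cdot 10^{-5}$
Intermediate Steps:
$V = -9$ ($V = -4 - 5 = -9$)
$x{\left(o \right)} = 4 + 2 o$ ($x{\left(o \right)} = \left(4 + o\right) + o = 4 + 2 o$)
$v{\left(k \right)} = -2 + 3 k$
$u{\left(r,d \right)} = -58 - 2 \left(4 + 3 r\right)^{2}$ ($u{\left(r,d \right)} = 2 \left(\left(-2 + 3 \left(-9\right)\right) - \left(\left(4 + 2 r\right) + r\right)^{2}\right) = 2 \left(\left(-2 - 27\right) - \left(4 + 3 r\right)^{2}\right) = 2 \left(-29 - \left(4 + 3 r\right)^{2}\right) = -58 - 2 \left(4 + 3 r\right)^{2}$)
$\frac{1}{u{\left(37,77 \right)}} = \frac{1}{-58 - 2 \left(4 + 3 \cdot 37\right)^{2}} = \frac{1}{-58 - 2 \left(4 + 111\right)^{2}} = \frac{1}{-58 - 2 \cdot 115^{2}} = \frac{1}{-58 - 26450} = \frac{1}{-26508} = - \frac{1}{26508}$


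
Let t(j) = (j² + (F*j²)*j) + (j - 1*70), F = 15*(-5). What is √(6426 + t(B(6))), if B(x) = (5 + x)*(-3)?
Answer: √2702687 ≈ 1644.0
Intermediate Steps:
F = -75
B(x) = -15 - 3*x
t(j) = -70 + j + j² - 75*j³ (t(j) = (j² + (-75*j²)*j) + (j - 1*70) = (j² - 75*j³) + (j - 70) = (j² - 75*j³) + (-70 + j) = -70 + j + j² - 75*j³)
√(6426 + t(B(6))) = √(6426 + (-70 + (-15 - 3*6) + (-15 - 3*6)² - 75*(-15 - 3*6)³)) = √(6426 + (-70 + (-15 - 18) + (-15 - 18)² - 75*(-15 - 18)³)) = √(6426 + (-70 - 33 + (-33)² - 75*(-33)³)) = √(6426 + (-70 - 33 + 1089 - 75*(-35937))) = √(6426 + (-70 - 33 + 1089 + 2695275)) = √(6426 + 2696261) = √2702687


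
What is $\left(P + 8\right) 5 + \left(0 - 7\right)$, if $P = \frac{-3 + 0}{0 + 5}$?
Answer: $30$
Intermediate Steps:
$P = - \frac{3}{5} \approx -0.6$
$\left(P + 8\right) 5 + \left(0 - 7\right) = \left(- \frac{3}{5} + 8\right) 5 + \left(0 - 7\right) = \frac{37}{5} \cdot 5 - 7 = 37 - 7 = 30$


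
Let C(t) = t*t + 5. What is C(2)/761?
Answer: 9/761 ≈ 0.011827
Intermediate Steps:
C(t) = 5 + t**2 (C(t) = t**2 + 5 = 5 + t**2)
C(2)/761 = (5 + 2**2)/761 = (5 + 4)*(1/761) = 9*(1/761) = 9/761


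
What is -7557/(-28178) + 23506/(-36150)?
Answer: -194583259/509317350 ≈ -0.38205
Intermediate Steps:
-7557/(-28178) + 23506/(-36150) = -7557*(-1/28178) + 23506*(-1/36150) = 7557/28178 - 11753/18075 = -194583259/509317350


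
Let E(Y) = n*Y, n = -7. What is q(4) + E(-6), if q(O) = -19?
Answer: 23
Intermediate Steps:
E(Y) = -7*Y
q(4) + E(-6) = -19 - 7*(-6) = -19 + 42 = 23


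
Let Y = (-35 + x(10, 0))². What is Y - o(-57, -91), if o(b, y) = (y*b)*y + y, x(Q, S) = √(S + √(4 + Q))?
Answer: 472108 + (35 - 14^(¼))² ≈ 4.7320e+5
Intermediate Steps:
Y = (-35 + 14^(¼))² (Y = (-35 + √(0 + √(4 + 10)))² = (-35 + √(0 + √14))² = (-35 + √(√14))² = (-35 + 14^(¼))² ≈ 1093.3)
o(b, y) = y + b*y² (o(b, y) = (b*y)*y + y = b*y² + y = y + b*y²)
Y - o(-57, -91) = (35 - 14^(¼))² - (-91)*(1 - 57*(-91)) = (35 - 14^(¼))² - (-91)*(1 + 5187) = (35 - 14^(¼))² - (-91)*5188 = (35 - 14^(¼))² - 1*(-472108) = (35 - 14^(¼))² + 472108 = 472108 + (35 - 14^(¼))²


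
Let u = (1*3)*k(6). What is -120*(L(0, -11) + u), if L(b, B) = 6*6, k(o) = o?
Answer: -6480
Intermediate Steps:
L(b, B) = 36
u = 18 (u = (1*3)*6 = 3*6 = 18)
-120*(L(0, -11) + u) = -120*(36 + 18) = -120*54 = -6480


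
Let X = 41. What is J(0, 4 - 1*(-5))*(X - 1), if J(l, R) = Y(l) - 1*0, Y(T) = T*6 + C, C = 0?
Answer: 0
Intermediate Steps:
Y(T) = 6*T (Y(T) = T*6 + 0 = 6*T + 0 = 6*T)
J(l, R) = 6*l (J(l, R) = 6*l - 1*0 = 6*l + 0 = 6*l)
J(0, 4 - 1*(-5))*(X - 1) = (6*0)*(41 - 1) = 0*40 = 0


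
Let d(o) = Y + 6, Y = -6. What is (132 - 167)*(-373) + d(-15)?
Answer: 13055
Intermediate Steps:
d(o) = 0 (d(o) = -6 + 6 = 0)
(132 - 167)*(-373) + d(-15) = (132 - 167)*(-373) + 0 = -35*(-373) + 0 = 13055 + 0 = 13055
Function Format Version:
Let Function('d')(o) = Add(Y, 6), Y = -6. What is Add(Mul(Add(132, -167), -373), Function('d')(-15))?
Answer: 13055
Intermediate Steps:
Function('d')(o) = 0 (Function('d')(o) = Add(-6, 6) = 0)
Add(Mul(Add(132, -167), -373), Function('d')(-15)) = Add(Mul(Add(132, -167), -373), 0) = Add(Mul(-35, -373), 0) = Add(13055, 0) = 13055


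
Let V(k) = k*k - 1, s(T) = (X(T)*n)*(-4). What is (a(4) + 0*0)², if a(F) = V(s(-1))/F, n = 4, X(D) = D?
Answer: 65025/16 ≈ 4064.1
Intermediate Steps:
s(T) = -16*T (s(T) = (T*4)*(-4) = (4*T)*(-4) = -16*T)
V(k) = -1 + k² (V(k) = k² - 1 = -1 + k²)
a(F) = 255/F (a(F) = (-1 + (-16*(-1))²)/F = (-1 + 16²)/F = (-1 + 256)/F = 255/F)
(a(4) + 0*0)² = (255/4 + 0*0)² = (255*(¼) + 0)² = (255/4 + 0)² = (255/4)² = 65025/16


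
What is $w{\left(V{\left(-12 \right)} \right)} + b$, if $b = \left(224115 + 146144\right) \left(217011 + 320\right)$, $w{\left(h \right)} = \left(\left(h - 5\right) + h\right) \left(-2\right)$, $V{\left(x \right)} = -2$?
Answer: $80468758747$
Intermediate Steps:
$w{\left(h \right)} = 10 - 4 h$ ($w{\left(h \right)} = \left(\left(-5 + h\right) + h\right) \left(-2\right) = \left(-5 + 2 h\right) \left(-2\right) = 10 - 4 h$)
$b = 80468758729$ ($b = 370259 \cdot 217331 = 80468758729$)
$w{\left(V{\left(-12 \right)} \right)} + b = \left(10 - -8\right) + 80468758729 = \left(10 + 8\right) + 80468758729 = 18 + 80468758729 = 80468758747$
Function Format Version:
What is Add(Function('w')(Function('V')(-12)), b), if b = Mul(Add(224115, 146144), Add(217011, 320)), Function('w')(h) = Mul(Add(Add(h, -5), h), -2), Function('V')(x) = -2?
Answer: 80468758747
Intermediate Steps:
Function('w')(h) = Add(10, Mul(-4, h)) (Function('w')(h) = Mul(Add(Add(-5, h), h), -2) = Mul(Add(-5, Mul(2, h)), -2) = Add(10, Mul(-4, h)))
b = 80468758729 (b = Mul(370259, 217331) = 80468758729)
Add(Function('w')(Function('V')(-12)), b) = Add(Add(10, Mul(-4, -2)), 80468758729) = Add(Add(10, 8), 80468758729) = Add(18, 80468758729) = 80468758747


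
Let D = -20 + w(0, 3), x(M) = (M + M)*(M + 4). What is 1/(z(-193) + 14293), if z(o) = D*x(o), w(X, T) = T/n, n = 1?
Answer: -1/1225925 ≈ -8.1571e-7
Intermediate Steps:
w(X, T) = T (w(X, T) = T/1 = T*1 = T)
x(M) = 2*M*(4 + M) (x(M) = (2*M)*(4 + M) = 2*M*(4 + M))
D = -17 (D = -20 + 3 = -17)
z(o) = -34*o*(4 + o)
1/(z(-193) + 14293) = 1/(-34*(-193)*(4 - 193) + 14293) = 1/(-34*(-193)*(-189) + 14293) = 1/(-1240218 + 14293) = 1/(-1225925) = -1/1225925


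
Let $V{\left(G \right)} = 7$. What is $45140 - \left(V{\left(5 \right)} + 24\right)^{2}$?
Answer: $44179$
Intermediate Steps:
$45140 - \left(V{\left(5 \right)} + 24\right)^{2} = 45140 - \left(7 + 24\right)^{2} = 45140 - 31^{2} = 45140 - 961 = 44179$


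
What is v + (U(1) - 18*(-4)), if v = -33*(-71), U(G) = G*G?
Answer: 2416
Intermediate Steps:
U(G) = G²
v = 2343
v + (U(1) - 18*(-4)) = 2343 + (1² - 18*(-4)) = 2343 + (1 + 72) = 2343 + 73 = 2416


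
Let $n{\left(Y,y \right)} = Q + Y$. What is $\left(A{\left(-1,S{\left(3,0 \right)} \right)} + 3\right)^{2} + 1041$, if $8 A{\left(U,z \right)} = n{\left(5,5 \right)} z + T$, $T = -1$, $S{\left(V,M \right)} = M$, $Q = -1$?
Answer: $\frac{67153}{64} \approx 1049.3$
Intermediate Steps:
$n{\left(Y,y \right)} = -1 + Y$
$A{\left(U,z \right)} = - \frac{1}{8} + \frac{z}{2}$ ($A{\left(U,z \right)} = \frac{\left(-1 + 5\right) z - 1}{8} = \frac{4 z - 1}{8} = \frac{-1 + 4 z}{8} = - \frac{1}{8} + \frac{z}{2}$)
$\left(A{\left(-1,S{\left(3,0 \right)} \right)} + 3\right)^{2} + 1041 = \left(\left(- \frac{1}{8} + \frac{1}{2} \cdot 0\right) + 3\right)^{2} + 1041 = \left(\left(- \frac{1}{8} + 0\right) + 3\right)^{2} + 1041 = \left(- \frac{1}{8} + 3\right)^{2} + 1041 = \left(\frac{23}{8}\right)^{2} + 1041 = \frac{529}{64} + 1041 = \frac{67153}{64}$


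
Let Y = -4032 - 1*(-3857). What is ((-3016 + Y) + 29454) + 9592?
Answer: 35855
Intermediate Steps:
Y = -175 (Y = -4032 + 3857 = -175)
((-3016 + Y) + 29454) + 9592 = ((-3016 - 175) + 29454) + 9592 = (-3191 + 29454) + 9592 = 26263 + 9592 = 35855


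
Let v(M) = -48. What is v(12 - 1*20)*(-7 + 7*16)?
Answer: -5040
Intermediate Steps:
v(12 - 1*20)*(-7 + 7*16) = -48*(-7 + 7*16) = -48*(-7 + 112) = -48*105 = -5040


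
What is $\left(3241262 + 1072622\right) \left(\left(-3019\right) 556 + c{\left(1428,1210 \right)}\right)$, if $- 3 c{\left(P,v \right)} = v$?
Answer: $- \frac{21728610947368}{3} \approx -7.2429 \cdot 10^{12}$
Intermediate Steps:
$c{\left(P,v \right)} = - \frac{v}{3}$
$\left(3241262 + 1072622\right) \left(\left(-3019\right) 556 + c{\left(1428,1210 \right)}\right) = \left(3241262 + 1072622\right) \left(\left(-3019\right) 556 - \frac{1210}{3}\right) = 4313884 \left(-1678564 - \frac{1210}{3}\right) = 4313884 \left(- \frac{5036902}{3}\right) = - \frac{21728610947368}{3}$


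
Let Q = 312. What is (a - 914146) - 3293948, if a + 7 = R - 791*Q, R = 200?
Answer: -4454693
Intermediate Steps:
a = -246599 (a = -7 + (200 - 791*312) = -7 + (200 - 246792) = -7 - 246592 = -246599)
(a - 914146) - 3293948 = (-246599 - 914146) - 3293948 = -1160745 - 3293948 = -4454693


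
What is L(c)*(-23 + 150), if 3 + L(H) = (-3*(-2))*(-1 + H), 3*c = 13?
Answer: 2159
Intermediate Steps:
c = 13/3 (c = (⅓)*13 = 13/3 ≈ 4.3333)
L(H) = -9 + 6*H (L(H) = -3 + (-3*(-2))*(-1 + H) = -3 + 6*(-1 + H) = -3 + (-6 + 6*H) = -9 + 6*H)
L(c)*(-23 + 150) = (-9 + 6*(13/3))*(-23 + 150) = (-9 + 26)*127 = 17*127 = 2159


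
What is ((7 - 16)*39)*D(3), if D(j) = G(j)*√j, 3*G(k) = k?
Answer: -351*√3 ≈ -607.95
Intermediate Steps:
G(k) = k/3
D(j) = j^(3/2)/3 (D(j) = (j/3)*√j = j^(3/2)/3)
((7 - 16)*39)*D(3) = ((7 - 16)*39)*(3^(3/2)/3) = (-9*39)*((3*√3)/3) = -351*√3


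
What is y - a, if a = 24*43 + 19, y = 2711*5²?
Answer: 66724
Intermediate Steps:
y = 67775 (y = 2711*25 = 67775)
a = 1051 (a = 1032 + 19 = 1051)
y - a = 67775 - 1*1051 = 67775 - 1051 = 66724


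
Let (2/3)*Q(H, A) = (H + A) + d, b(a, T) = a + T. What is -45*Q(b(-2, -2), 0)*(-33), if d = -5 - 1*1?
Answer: -22275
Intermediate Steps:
b(a, T) = T + a
d = -6 (d = -5 - 1 = -6)
Q(H, A) = -9 + 3*A/2 + 3*H/2 (Q(H, A) = 3*((H + A) - 6)/2 = 3*((A + H) - 6)/2 = 3*(-6 + A + H)/2 = -9 + 3*A/2 + 3*H/2)
-45*Q(b(-2, -2), 0)*(-33) = -45*(-9 + (3/2)*0 + 3*(-2 - 2)/2)*(-33) = -45*(-9 + 0 + (3/2)*(-4))*(-33) = -45*(-9 + 0 - 6)*(-33) = -45*(-15)*(-33) = 675*(-33) = -22275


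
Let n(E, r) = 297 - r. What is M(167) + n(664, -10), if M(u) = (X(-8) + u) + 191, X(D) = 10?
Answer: 675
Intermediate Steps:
M(u) = 201 + u (M(u) = (10 + u) + 191 = 201 + u)
M(167) + n(664, -10) = (201 + 167) + (297 - 1*(-10)) = 368 + (297 + 10) = 368 + 307 = 675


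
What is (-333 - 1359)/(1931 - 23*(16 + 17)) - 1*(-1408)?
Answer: 412121/293 ≈ 1406.6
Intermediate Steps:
(-333 - 1359)/(1931 - 23*(16 + 17)) - 1*(-1408) = -1692/(1931 - 23*33) + 1408 = -1692/(1931 - 759) + 1408 = -1692/1172 + 1408 = -1692*1/1172 + 1408 = -423/293 + 1408 = 412121/293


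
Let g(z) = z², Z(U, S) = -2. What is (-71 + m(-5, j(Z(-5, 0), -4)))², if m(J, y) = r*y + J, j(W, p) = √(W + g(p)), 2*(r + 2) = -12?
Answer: 6672 + 1216*√14 ≈ 11222.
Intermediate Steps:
r = -8 (r = -2 + (½)*(-12) = -2 - 6 = -8)
j(W, p) = √(W + p²)
m(J, y) = J - 8*y (m(J, y) = -8*y + J = J - 8*y)
(-71 + m(-5, j(Z(-5, 0), -4)))² = (-71 + (-5 - 8*√(-2 + (-4)²)))² = (-71 + (-5 - 8*√(-2 + 16)))² = (-71 + (-5 - 8*√14))² = (-76 - 8*√14)²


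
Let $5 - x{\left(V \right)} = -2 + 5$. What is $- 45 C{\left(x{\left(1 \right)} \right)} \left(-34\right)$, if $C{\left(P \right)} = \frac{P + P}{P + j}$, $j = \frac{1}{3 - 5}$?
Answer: $4080$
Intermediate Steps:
$x{\left(V \right)} = 2$ ($x{\left(V \right)} = 5 - \left(-2 + 5\right) = 5 - 3 = 2$)
$j = - \frac{1}{2}$ ($j = \frac{1}{-2} = - \frac{1}{2} \approx -0.5$)
$C{\left(P \right)} = \frac{2 P}{- \frac{1}{2} + P}$ ($C{\left(P \right)} = \frac{P + P}{P - \frac{1}{2}} = \frac{2 P}{- \frac{1}{2} + P}$)
$- 45 C{\left(x{\left(1 \right)} \right)} \left(-34\right) = - 45 \cdot 4 \cdot 2 \frac{1}{-1 + 2 \cdot 2} \left(-34\right) = - 45 \cdot 4 \cdot 2 \frac{1}{-1 + 4} \left(-34\right) = - 45 \cdot 4 \cdot 2 \cdot \frac{1}{3} \left(-34\right) = \left(-45\right) \frac{8}{3} \left(-34\right) = \left(-120\right) \left(-34\right) = 4080$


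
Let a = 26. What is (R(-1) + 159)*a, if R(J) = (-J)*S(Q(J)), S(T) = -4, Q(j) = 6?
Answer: 4030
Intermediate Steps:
R(J) = 4*J (R(J) = -J*(-4) = 4*J)
(R(-1) + 159)*a = (4*(-1) + 159)*26 = (-4 + 159)*26 = 155*26 = 4030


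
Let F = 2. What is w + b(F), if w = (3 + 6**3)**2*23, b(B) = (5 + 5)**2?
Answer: 1103203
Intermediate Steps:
b(B) = 100 (b(B) = 10**2 = 100)
w = 1103103 (w = (3 + 216)**2*23 = 219**2*23 = 47961*23 = 1103103)
w + b(F) = 1103103 + 100 = 1103203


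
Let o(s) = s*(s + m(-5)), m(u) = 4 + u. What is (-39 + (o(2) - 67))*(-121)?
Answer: 12584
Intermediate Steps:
o(s) = s*(-1 + s) (o(s) = s*(s + (4 - 5)) = s*(s - 1) = s*(-1 + s))
(-39 + (o(2) - 67))*(-121) = (-39 + (2*(-1 + 2) - 67))*(-121) = (-39 + (2*1 - 67))*(-121) = (-39 + (2 - 67))*(-121) = (-39 - 65)*(-121) = -104*(-121) = 12584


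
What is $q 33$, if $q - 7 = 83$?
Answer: $2970$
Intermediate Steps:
$q = 90$ ($q = 7 + 83 = 90$)
$q 33 = 90 \cdot 33 = 2970$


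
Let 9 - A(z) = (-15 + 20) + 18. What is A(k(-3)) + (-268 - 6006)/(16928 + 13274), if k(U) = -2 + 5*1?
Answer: -214551/15101 ≈ -14.208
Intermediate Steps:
k(U) = 3 (k(U) = -2 + 5 = 3)
A(z) = -14 (A(z) = 9 - ((-15 + 20) + 18) = 9 - (5 + 18) = 9 - 1*23 = 9 - 23 = -14)
A(k(-3)) + (-268 - 6006)/(16928 + 13274) = -14 + (-268 - 6006)/(16928 + 13274) = -14 - 6274/30202 = -14 - 6274*1/30202 = -14 - 3137/15101 = -214551/15101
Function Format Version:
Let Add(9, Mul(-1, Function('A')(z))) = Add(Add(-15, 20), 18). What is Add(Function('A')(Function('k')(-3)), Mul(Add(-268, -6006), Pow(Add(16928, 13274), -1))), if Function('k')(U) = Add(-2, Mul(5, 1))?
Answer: Rational(-214551, 15101) ≈ -14.208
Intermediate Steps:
Function('k')(U) = 3 (Function('k')(U) = Add(-2, 5) = 3)
Function('A')(z) = -14 (Function('A')(z) = Add(9, Mul(-1, Add(Add(-15, 20), 18))) = Add(9, Mul(-1, Add(5, 18))) = Add(9, Mul(-1, 23)) = Add(9, -23) = -14)
Add(Function('A')(Function('k')(-3)), Mul(Add(-268, -6006), Pow(Add(16928, 13274), -1))) = Add(-14, Mul(Add(-268, -6006), Pow(Add(16928, 13274), -1))) = Add(-14, Mul(-6274, Pow(30202, -1))) = Add(-14, Mul(-6274, Rational(1, 30202))) = Add(-14, Rational(-3137, 15101)) = Rational(-214551, 15101)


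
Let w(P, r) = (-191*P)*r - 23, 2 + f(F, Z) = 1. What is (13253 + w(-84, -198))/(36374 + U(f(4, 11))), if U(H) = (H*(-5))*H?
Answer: -117166/1347 ≈ -86.983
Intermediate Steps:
f(F, Z) = -1 (f(F, Z) = -2 + 1 = -1)
U(H) = -5*H² (U(H) = (-5*H)*H = -5*H²)
w(P, r) = -23 - 191*P*r (w(P, r) = -191*P*r - 23 = -23 - 191*P*r)
(13253 + w(-84, -198))/(36374 + U(f(4, 11))) = (13253 + (-23 - 191*(-84)*(-198)))/(36374 - 5*(-1)²) = (13253 + (-23 - 3176712))/(36374 - 5*1) = (13253 - 3176735)/(36374 - 5) = -3163482/36369 = -3163482*1/36369 = -117166/1347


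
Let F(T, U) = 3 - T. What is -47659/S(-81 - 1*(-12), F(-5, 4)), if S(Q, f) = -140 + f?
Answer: 47659/132 ≈ 361.05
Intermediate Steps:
-47659/S(-81 - 1*(-12), F(-5, 4)) = -47659/(-140 + (3 - 1*(-5))) = -47659/(-140 + (3 + 5)) = -47659/(-140 + 8) = -47659/(-132) = -47659*(-1/132) = 47659/132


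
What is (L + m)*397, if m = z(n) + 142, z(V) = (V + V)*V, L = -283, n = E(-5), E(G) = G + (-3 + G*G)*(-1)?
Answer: 522849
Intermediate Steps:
E(G) = 3 + G - G**2 (E(G) = G + (-3 + G**2)*(-1) = G + (3 - G**2) = 3 + G - G**2)
n = -27 (n = 3 - 5 - 1*(-5)**2 = 3 - 5 - 1*25 = 3 - 5 - 25 = -27)
z(V) = 2*V**2 (z(V) = (2*V)*V = 2*V**2)
m = 1600 (m = 2*(-27)**2 + 142 = 2*729 + 142 = 1458 + 142 = 1600)
(L + m)*397 = (-283 + 1600)*397 = 1317*397 = 522849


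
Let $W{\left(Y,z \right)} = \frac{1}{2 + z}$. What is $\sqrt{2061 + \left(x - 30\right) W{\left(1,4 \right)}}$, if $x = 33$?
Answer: $\frac{\sqrt{8246}}{2} \approx 45.404$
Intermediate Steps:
$\sqrt{2061 + \left(x - 30\right) W{\left(1,4 \right)}} = \sqrt{2061 + \frac{33 - 30}{2 + 4}} = \sqrt{2061 + \frac{3}{6}} = \sqrt{2061 + 3 \cdot \frac{1}{6}} = \sqrt{2061 + \frac{1}{2}} = \sqrt{\frac{4123}{2}} = \frac{\sqrt{8246}}{2}$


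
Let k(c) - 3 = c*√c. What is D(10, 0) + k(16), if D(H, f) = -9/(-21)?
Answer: 472/7 ≈ 67.429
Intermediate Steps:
D(H, f) = 3/7 (D(H, f) = -9*(-1/21) = 3/7)
k(c) = 3 + c^(3/2) (k(c) = 3 + c*√c = 3 + c^(3/2))
D(10, 0) + k(16) = 3/7 + (3 + 16^(3/2)) = 3/7 + (3 + 64) = 3/7 + 67 = 472/7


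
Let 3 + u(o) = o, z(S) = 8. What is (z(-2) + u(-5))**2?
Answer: 0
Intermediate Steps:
u(o) = -3 + o
(z(-2) + u(-5))**2 = (8 + (-3 - 5))**2 = (8 - 8)**2 = 0**2 = 0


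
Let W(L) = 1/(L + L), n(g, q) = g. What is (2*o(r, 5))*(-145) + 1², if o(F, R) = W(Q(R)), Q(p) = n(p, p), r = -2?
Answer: -28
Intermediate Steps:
Q(p) = p
W(L) = 1/(2*L)
o(F, R) = 1/(2*R)
(2*o(r, 5))*(-145) + 1² = (2*((½)/5))*(-145) + 1² = (2*((½)*(⅕)))*(-145) + 1 = (2*(⅒))*(-145) + 1 = (⅕)*(-145) + 1 = -29 + 1 = -28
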